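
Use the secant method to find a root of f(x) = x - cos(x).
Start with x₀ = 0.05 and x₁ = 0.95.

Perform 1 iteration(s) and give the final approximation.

f(x) = x - cos(x)
x₀ = 0.05, x₁ = 0.95

Secant formula: x_{n+1} = x_n - f(x_n)(x_n - x_{n-1})/(f(x_n) - f(x_{n-1}))

Iteration 1:
  f(0.050000) = -0.948750
  f(0.950000) = 0.368317
  x_2 = 0.950000 - 0.368317×(0.950000 - 0.050000)/(0.368317 - (-0.948750))
       = 0.698316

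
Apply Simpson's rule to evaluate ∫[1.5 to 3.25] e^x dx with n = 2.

f(x) = e^x
a = 1.5, b = 3.25, n = 2
h = (b - a)/n = 0.875000

Simpson's rule: (h/3)[f(x₀) + 4f(x₁) + 2f(x₂) + ... + f(xₙ)]

x_0 = 1.5000, f(x_0) = 4.481689, coefficient = 1
x_1 = 2.3750, f(x_1) = 10.751013, coefficient = 4
x_2 = 3.2500, f(x_2) = 25.790340, coefficient = 1

I ≈ (0.875000/3) × 73.276082 = 21.372191
Exact value: 21.308651
Error: 0.063540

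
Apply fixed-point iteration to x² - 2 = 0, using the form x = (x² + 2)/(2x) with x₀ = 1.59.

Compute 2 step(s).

Equation: x² - 2 = 0
Fixed-point form: x = (x² + 2)/(2x)
x₀ = 1.59

x_1 = g(1.590000) = 1.423931
x_2 = g(1.423931) = 1.414247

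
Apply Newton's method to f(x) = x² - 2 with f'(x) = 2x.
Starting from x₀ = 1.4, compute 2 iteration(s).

f(x) = x² - 2
f'(x) = 2x
x₀ = 1.4

Newton-Raphson formula: x_{n+1} = x_n - f(x_n)/f'(x_n)

Iteration 1:
  f(1.400000) = -0.040000
  f'(1.400000) = 2.800000
  x_1 = 1.400000 - (-0.040000)/2.800000 = 1.414286
Iteration 2:
  f(1.414286) = 0.000204
  f'(1.414286) = 2.828571
  x_2 = 1.414286 - 0.000204/2.828571 = 1.414214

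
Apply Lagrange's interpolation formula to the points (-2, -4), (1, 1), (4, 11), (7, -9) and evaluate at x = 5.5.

Lagrange interpolation formula:
P(x) = Σ yᵢ × Lᵢ(x)
where Lᵢ(x) = Π_{j≠i} (x - xⱼ)/(xᵢ - xⱼ)

L_0(5.5) = (5.5 - 1)/(-2 - 1) × (5.5 - 4)/(-2 - 4) × (5.5 - 7)/(-2 - 7) = 0.062500
L_1(5.5) = (5.5 - (-2))/(1 - (-2)) × (5.5 - 4)/(1 - 4) × (5.5 - 7)/(1 - 7) = -0.312500
L_2(5.5) = (5.5 - (-2))/(4 - (-2)) × (5.5 - 1)/(4 - 1) × (5.5 - 7)/(4 - 7) = 0.937500
L_3(5.5) = (5.5 - (-2))/(7 - (-2)) × (5.5 - 1)/(7 - 1) × (5.5 - 4)/(7 - 4) = 0.312500

P(5.5) = (-4)×L_0(5.5) + 1×L_1(5.5) + 11×L_2(5.5) + (-9)×L_3(5.5)
P(5.5) = 6.937500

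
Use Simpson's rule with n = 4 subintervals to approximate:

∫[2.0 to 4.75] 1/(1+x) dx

f(x) = 1/(1+x)
a = 2.0, b = 4.75, n = 4
h = (b - a)/n = 0.687500

Simpson's rule: (h/3)[f(x₀) + 4f(x₁) + 2f(x₂) + ... + f(xₙ)]

x_0 = 2.0000, f(x_0) = 0.333333, coefficient = 1
x_1 = 2.6875, f(x_1) = 0.271186, coefficient = 4
x_2 = 3.3750, f(x_2) = 0.228571, coefficient = 2
x_3 = 4.0625, f(x_3) = 0.197531, coefficient = 4
x_4 = 4.7500, f(x_4) = 0.173913, coefficient = 1

I ≈ (0.687500/3) × 2.839258 = 0.650663
Exact value: 0.650588
Error: 0.000076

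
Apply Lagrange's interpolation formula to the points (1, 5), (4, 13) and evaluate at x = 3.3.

Lagrange interpolation formula:
P(x) = Σ yᵢ × Lᵢ(x)
where Lᵢ(x) = Π_{j≠i} (x - xⱼ)/(xᵢ - xⱼ)

L_0(3.3) = (3.3 - 4)/(1 - 4) = 0.233333
L_1(3.3) = (3.3 - 1)/(4 - 1) = 0.766667

P(3.3) = 5×L_0(3.3) + 13×L_1(3.3)
P(3.3) = 11.133333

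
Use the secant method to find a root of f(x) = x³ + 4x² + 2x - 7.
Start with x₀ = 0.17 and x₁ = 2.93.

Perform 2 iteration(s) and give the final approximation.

f(x) = x³ + 4x² + 2x - 7
x₀ = 0.17, x₁ = 2.93

Secant formula: x_{n+1} = x_n - f(x_n)(x_n - x_{n-1})/(f(x_n) - f(x_{n-1}))

Iteration 1:
  f(0.170000) = -6.539487
  f(2.930000) = 58.353357
  x_2 = 2.930000 - 58.353357×(2.930000 - 0.170000)/(58.353357 - (-6.539487))
       = 0.448135
Iteration 2:
  f(2.930000) = 58.353357
  f(0.448135) = -5.210432
  x_3 = 0.448135 - (-5.210432)×(0.448135 - 2.930000)/(-5.210432 - 58.353357)
       = 0.651578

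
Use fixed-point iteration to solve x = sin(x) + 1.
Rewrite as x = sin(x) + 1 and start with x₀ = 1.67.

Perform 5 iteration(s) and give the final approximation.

Equation: x = sin(x) + 1
Fixed-point form: x = sin(x) + 1
x₀ = 1.67

x_1 = g(1.670000) = 1.995083
x_2 = g(1.995083) = 1.911332
x_3 = g(1.911332) = 1.942576
x_4 = g(1.942576) = 1.931682
x_5 = g(1.931682) = 1.935584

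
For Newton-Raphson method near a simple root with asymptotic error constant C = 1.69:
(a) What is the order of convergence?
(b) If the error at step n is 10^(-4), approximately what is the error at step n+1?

(a) Newton-Raphson has quadratic (order 2) convergence near simple roots.
    This means |e_{n+1}| ≈ C|e_n|².

(b) With |e_n| = 10^(-4) and C = 1.69:
    |e_{n+1}| ≈ 1.69 × (10^(-4))² = 1.69 × 10^(-8)

(a) 2 (quadratic); (b) |e_{n+1}| ≈ 1.690e-08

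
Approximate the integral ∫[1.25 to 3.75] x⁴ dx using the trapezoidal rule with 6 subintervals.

f(x) = x⁴
a = 1.25, b = 3.75, n = 6
h = (b - a)/n = 0.416667

Trapezoidal rule: (h/2)[f(x₀) + 2f(x₁) + 2f(x₂) + ... + f(xₙ)]

x_0 = 1.2500, f(x_0) = 2.441406, coefficient = 1
x_1 = 1.6667, f(x_1) = 7.716049, coefficient = 2
x_2 = 2.0833, f(x_2) = 18.838011, coefficient = 2
x_3 = 2.5000, f(x_3) = 39.062500, coefficient = 2
x_4 = 2.9167, f(x_4) = 72.368104, coefficient = 2
x_5 = 3.3333, f(x_5) = 123.456790, coefficient = 2
x_6 = 3.7500, f(x_6) = 197.753906, coefficient = 1

I ≈ (0.416667/2) × 723.078221 = 150.641296
Exact value: 147.705078
Error: 2.936218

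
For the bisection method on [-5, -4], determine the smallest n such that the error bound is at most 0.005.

We need (b-a)/2^n ≤ 0.005
(-4 - (-5))/2^n ≤ 0.005
1/2^n ≤ 0.005
2^n ≥ 200
n ≥ log₂(200) = 7.64
n ≥ 8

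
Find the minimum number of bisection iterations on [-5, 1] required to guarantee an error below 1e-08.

We need (b-a)/2^n ≤ 1e-08
(1 - (-5))/2^n ≤ 1e-08
6/2^n ≤ 1e-08
2^n ≥ 600000000
n ≥ log₂(600000000) = 29.16
n ≥ 30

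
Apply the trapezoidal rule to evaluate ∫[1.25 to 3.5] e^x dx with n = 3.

f(x) = e^x
a = 1.25, b = 3.5, n = 3
h = (b - a)/n = 0.750000

Trapezoidal rule: (h/2)[f(x₀) + 2f(x₁) + 2f(x₂) + ... + f(xₙ)]

x_0 = 1.2500, f(x_0) = 3.490343, coefficient = 1
x_1 = 2.0000, f(x_1) = 7.389056, coefficient = 2
x_2 = 2.7500, f(x_2) = 15.642632, coefficient = 2
x_3 = 3.5000, f(x_3) = 33.115452, coefficient = 1

I ≈ (0.750000/2) × 82.669171 = 31.000939
Exact value: 29.625109
Error: 1.375830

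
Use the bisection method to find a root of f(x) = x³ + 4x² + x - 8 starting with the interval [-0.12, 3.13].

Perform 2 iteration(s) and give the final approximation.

f(x) = x³ + 4x² + x - 8
Initial interval: [-0.12, 3.13]

Iteration 1:
  c_1 = (-0.120000 + 3.130000)/2 = 1.505000
  f(c_1) = f(1.505000) = 5.973963
  f(a) × f(c) < 0, new interval: [-0.120000, 1.505000]
Iteration 2:
  c_2 = (-0.120000 + 1.505000)/2 = 0.692500
  f(c_2) = f(0.692500) = -5.057182
  f(a) × f(c) ≥ 0, new interval: [0.692500, 1.505000]

After 2 iteration(s), the approximation is c_2 = 0.692500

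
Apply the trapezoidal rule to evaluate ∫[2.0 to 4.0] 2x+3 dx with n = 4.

f(x) = 2x+3
a = 2.0, b = 4.0, n = 4
h = (b - a)/n = 0.500000

Trapezoidal rule: (h/2)[f(x₀) + 2f(x₁) + 2f(x₂) + ... + f(xₙ)]

x_0 = 2.0000, f(x_0) = 7.000000, coefficient = 1
x_1 = 2.5000, f(x_1) = 8.000000, coefficient = 2
x_2 = 3.0000, f(x_2) = 9.000000, coefficient = 2
x_3 = 3.5000, f(x_3) = 10.000000, coefficient = 2
x_4 = 4.0000, f(x_4) = 11.000000, coefficient = 1

I ≈ (0.500000/2) × 72.000000 = 18.000000
Exact value: 18.000000
Error: 0.000000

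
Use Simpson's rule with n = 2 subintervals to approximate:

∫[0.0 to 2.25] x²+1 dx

f(x) = x²+1
a = 0.0, b = 2.25, n = 2
h = (b - a)/n = 1.125000

Simpson's rule: (h/3)[f(x₀) + 4f(x₁) + 2f(x₂) + ... + f(xₙ)]

x_0 = 0.0000, f(x_0) = 1.000000, coefficient = 1
x_1 = 1.1250, f(x_1) = 2.265625, coefficient = 4
x_2 = 2.2500, f(x_2) = 6.062500, coefficient = 1

I ≈ (1.125000/3) × 16.125000 = 6.046875
Exact value: 6.046875
Error: 0.000000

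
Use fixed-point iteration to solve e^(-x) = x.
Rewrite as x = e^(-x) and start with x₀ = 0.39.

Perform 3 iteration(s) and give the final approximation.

Equation: e^(-x) = x
Fixed-point form: x = e^(-x)
x₀ = 0.39

x_1 = g(0.390000) = 0.677057
x_2 = g(0.677057) = 0.508110
x_3 = g(0.508110) = 0.601631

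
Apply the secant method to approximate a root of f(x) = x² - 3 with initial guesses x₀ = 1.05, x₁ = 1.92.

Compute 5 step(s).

f(x) = x² - 3
x₀ = 1.05, x₁ = 1.92

Secant formula: x_{n+1} = x_n - f(x_n)(x_n - x_{n-1})/(f(x_n) - f(x_{n-1}))

Iteration 1:
  f(1.050000) = -1.897500
  f(1.920000) = 0.686400
  x_2 = 1.920000 - 0.686400×(1.920000 - 1.050000)/(0.686400 - (-1.897500))
       = 1.688889
Iteration 2:
  f(1.920000) = 0.686400
  f(1.688889) = -0.147654
  x_3 = 1.688889 - (-0.147654)×(1.688889 - 1.920000)/(-0.147654 - 0.686400)
       = 1.729803
Iteration 3:
  f(1.688889) = -0.147654
  f(1.729803) = -0.007782
  x_4 = 1.729803 - (-0.007782)×(1.729803 - 1.688889)/(-0.007782 - (-0.147654))
       = 1.732079
Iteration 4:
  f(1.729803) = -0.007782
  f(1.732079) = 0.000098
  x_5 = 1.732079 - 0.000098×(1.732079 - 1.729803)/(0.000098 - (-0.007782))
       = 1.732051
Iteration 5:
  f(1.732079) = 0.000098
  f(1.732051) = 0.000000
  x_6 = 1.732051 - 0.000000×(1.732051 - 1.732079)/(0.000000 - 0.000098)
       = 1.732051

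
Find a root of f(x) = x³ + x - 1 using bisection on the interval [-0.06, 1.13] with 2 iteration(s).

f(x) = x³ + x - 1
Initial interval: [-0.06, 1.13]

Iteration 1:
  c_1 = (-0.060000 + 1.130000)/2 = 0.535000
  f(c_1) = f(0.535000) = -0.311870
  f(a) × f(c) ≥ 0, new interval: [0.535000, 1.130000]
Iteration 2:
  c_2 = (0.535000 + 1.130000)/2 = 0.832500
  f(c_2) = f(0.832500) = 0.409469
  f(a) × f(c) < 0, new interval: [0.535000, 0.832500]

After 2 iteration(s), the approximation is c_2 = 0.832500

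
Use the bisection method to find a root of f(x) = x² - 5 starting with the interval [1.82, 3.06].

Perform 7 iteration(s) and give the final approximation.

f(x) = x² - 5
Initial interval: [1.82, 3.06]

Iteration 1:
  c_1 = (1.820000 + 3.060000)/2 = 2.440000
  f(c_1) = f(2.440000) = 0.953600
  f(a) × f(c) < 0, new interval: [1.820000, 2.440000]
Iteration 2:
  c_2 = (1.820000 + 2.440000)/2 = 2.130000
  f(c_2) = f(2.130000) = -0.463100
  f(a) × f(c) ≥ 0, new interval: [2.130000, 2.440000]
Iteration 3:
  c_3 = (2.130000 + 2.440000)/2 = 2.285000
  f(c_3) = f(2.285000) = 0.221225
  f(a) × f(c) < 0, new interval: [2.130000, 2.285000]
Iteration 4:
  c_4 = (2.130000 + 2.285000)/2 = 2.207500
  f(c_4) = f(2.207500) = -0.126944
  f(a) × f(c) ≥ 0, new interval: [2.207500, 2.285000]
Iteration 5:
  c_5 = (2.207500 + 2.285000)/2 = 2.246250
  f(c_5) = f(2.246250) = 0.045639
  f(a) × f(c) < 0, new interval: [2.207500, 2.246250]
Iteration 6:
  c_6 = (2.207500 + 2.246250)/2 = 2.226875
  f(c_6) = f(2.226875) = -0.041028
  f(a) × f(c) ≥ 0, new interval: [2.226875, 2.246250]
Iteration 7:
  c_7 = (2.226875 + 2.246250)/2 = 2.236562
  f(c_7) = f(2.236562) = 0.002212
  f(a) × f(c) < 0, new interval: [2.226875, 2.236562]

After 7 iteration(s), the approximation is c_7 = 2.236562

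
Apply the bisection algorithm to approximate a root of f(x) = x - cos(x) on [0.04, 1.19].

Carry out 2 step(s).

f(x) = x - cos(x)
Initial interval: [0.04, 1.19]

Iteration 1:
  c_1 = (0.040000 + 1.190000)/2 = 0.615000
  f(c_1) = f(0.615000) = -0.201773
  f(a) × f(c) ≥ 0, new interval: [0.615000, 1.190000]
Iteration 2:
  c_2 = (0.615000 + 1.190000)/2 = 0.902500
  f(c_2) = f(0.902500) = 0.282850
  f(a) × f(c) < 0, new interval: [0.615000, 0.902500]

After 2 iteration(s), the approximation is c_2 = 0.902500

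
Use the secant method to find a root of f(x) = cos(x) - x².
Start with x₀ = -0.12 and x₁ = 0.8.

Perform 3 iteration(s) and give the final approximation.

f(x) = cos(x) - x²
x₀ = -0.12, x₁ = 0.8

Secant formula: x_{n+1} = x_n - f(x_n)(x_n - x_{n-1})/(f(x_n) - f(x_{n-1}))

Iteration 1:
  f(-0.120000) = 0.978409
  f(0.800000) = 0.056707
  x_2 = 0.800000 - 0.056707×(0.800000 - (-0.120000))/(0.056707 - 0.978409)
       = 0.856602
Iteration 2:
  f(0.800000) = 0.056707
  f(0.856602) = -0.078758
  x_3 = 0.856602 - (-0.078758)×(0.856602 - 0.800000)/(-0.078758 - 0.056707)
       = 0.823694
Iteration 3:
  f(0.856602) = -0.078758
  f(0.823694) = 0.001044
  x_4 = 0.823694 - 0.001044×(0.823694 - 0.856602)/(0.001044 - (-0.078758))
       = 0.824124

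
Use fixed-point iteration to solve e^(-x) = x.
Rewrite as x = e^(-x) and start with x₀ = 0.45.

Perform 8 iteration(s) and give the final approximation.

Equation: e^(-x) = x
Fixed-point form: x = e^(-x)
x₀ = 0.45

x_1 = g(0.450000) = 0.637628
x_2 = g(0.637628) = 0.528545
x_3 = g(0.528545) = 0.589462
x_4 = g(0.589462) = 0.554625
x_5 = g(0.554625) = 0.574287
x_6 = g(0.574287) = 0.563106
x_7 = g(0.563106) = 0.569438
x_8 = g(0.569438) = 0.565844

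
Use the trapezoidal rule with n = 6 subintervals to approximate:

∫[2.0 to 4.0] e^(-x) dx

f(x) = e^(-x)
a = 2.0, b = 4.0, n = 6
h = (b - a)/n = 0.333333

Trapezoidal rule: (h/2)[f(x₀) + 2f(x₁) + 2f(x₂) + ... + f(xₙ)]

x_0 = 2.0000, f(x_0) = 0.135335, coefficient = 1
x_1 = 2.3333, f(x_1) = 0.096972, coefficient = 2
x_2 = 2.6667, f(x_2) = 0.069483, coefficient = 2
x_3 = 3.0000, f(x_3) = 0.049787, coefficient = 2
x_4 = 3.3333, f(x_4) = 0.035674, coefficient = 2
x_5 = 3.6667, f(x_5) = 0.025562, coefficient = 2
x_6 = 4.0000, f(x_6) = 0.018316, coefficient = 1

I ≈ (0.333333/2) × 0.708607 = 0.118101
Exact value: 0.117020
Error: 0.001082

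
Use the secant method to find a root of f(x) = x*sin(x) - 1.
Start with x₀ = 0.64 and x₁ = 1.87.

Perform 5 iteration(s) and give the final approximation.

f(x) = x*sin(x) - 1
x₀ = 0.64, x₁ = 1.87

Secant formula: x_{n+1} = x_n - f(x_n)(x_n - x_{n-1})/(f(x_n) - f(x_{n-1}))

Iteration 1:
  f(0.640000) = -0.617795
  f(1.870000) = 0.786919
  x_2 = 1.870000 - 0.786919×(1.870000 - 0.640000)/(0.786919 - (-0.617795))
       = 1.180956
Iteration 2:
  f(1.870000) = 0.786919
  f(1.180956) = 0.092348
  x_3 = 1.180956 - 0.092348×(1.180956 - 1.870000)/(0.092348 - 0.786919)
       = 1.089342
Iteration 3:
  f(1.180956) = 0.092348
  f(1.089342) = -0.034491
  x_4 = 1.089342 - (-0.034491)×(1.089342 - 1.180956)/(-0.034491 - 0.092348)
       = 1.114255
Iteration 4:
  f(1.089342) = -0.034491
  f(1.114255) = 0.000135
  x_5 = 1.114255 - 0.000135×(1.114255 - 1.089342)/(0.000135 - (-0.034491))
       = 1.114157
Iteration 5:
  f(1.114255) = 0.000135
  f(1.114157) = 0.000000
  x_6 = 1.114157 - 0.000000×(1.114157 - 1.114255)/(0.000000 - 0.000135)
       = 1.114157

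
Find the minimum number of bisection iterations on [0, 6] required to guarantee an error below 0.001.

We need (b-a)/2^n ≤ 0.001
(6 - 0)/2^n ≤ 0.001
6/2^n ≤ 0.001
2^n ≥ 6000
n ≥ log₂(6000) = 12.55
n ≥ 13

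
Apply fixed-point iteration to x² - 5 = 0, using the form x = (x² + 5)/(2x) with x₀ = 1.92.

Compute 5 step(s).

Equation: x² - 5 = 0
Fixed-point form: x = (x² + 5)/(2x)
x₀ = 1.92

x_1 = g(1.920000) = 2.262083
x_2 = g(2.262083) = 2.236218
x_3 = g(2.236218) = 2.236068
x_4 = g(2.236068) = 2.236068
x_5 = g(2.236068) = 2.236068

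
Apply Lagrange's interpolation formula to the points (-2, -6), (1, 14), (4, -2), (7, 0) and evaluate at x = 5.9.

Lagrange interpolation formula:
P(x) = Σ yᵢ × Lᵢ(x)
where Lᵢ(x) = Π_{j≠i} (x - xⱼ)/(xᵢ - xⱼ)

L_0(5.9) = (5.9 - 1)/(-2 - 1) × (5.9 - 4)/(-2 - 4) × (5.9 - 7)/(-2 - 7) = 0.063216
L_1(5.9) = (5.9 - (-2))/(1 - (-2)) × (5.9 - 4)/(1 - 4) × (5.9 - 7)/(1 - 7) = -0.305759
L_2(5.9) = (5.9 - (-2))/(4 - (-2)) × (5.9 - 1)/(4 - 1) × (5.9 - 7)/(4 - 7) = 0.788537
L_3(5.9) = (5.9 - (-2))/(7 - (-2)) × (5.9 - 1)/(7 - 1) × (5.9 - 4)/(7 - 4) = 0.454006

P(5.9) = (-6)×L_0(5.9) + 14×L_1(5.9) + (-2)×L_2(5.9) + 0×L_3(5.9)
P(5.9) = -6.237000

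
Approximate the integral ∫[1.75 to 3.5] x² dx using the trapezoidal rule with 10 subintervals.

f(x) = x²
a = 1.75, b = 3.5, n = 10
h = (b - a)/n = 0.175000

Trapezoidal rule: (h/2)[f(x₀) + 2f(x₁) + 2f(x₂) + ... + f(xₙ)]

x_0 = 1.7500, f(x_0) = 3.062500, coefficient = 1
x_1 = 1.9250, f(x_1) = 3.705625, coefficient = 2
x_2 = 2.1000, f(x_2) = 4.410000, coefficient = 2
x_3 = 2.2750, f(x_3) = 5.175625, coefficient = 2
x_4 = 2.4500, f(x_4) = 6.002500, coefficient = 2
x_5 = 2.6250, f(x_5) = 6.890625, coefficient = 2
x_6 = 2.8000, f(x_6) = 7.840000, coefficient = 2
x_7 = 2.9750, f(x_7) = 8.850625, coefficient = 2
x_8 = 3.1500, f(x_8) = 9.922500, coefficient = 2
x_9 = 3.3250, f(x_9) = 11.055625, coefficient = 2
x_10 = 3.5000, f(x_10) = 12.250000, coefficient = 1

I ≈ (0.175000/2) × 143.018750 = 12.514141
Exact value: 12.505208
Error: 0.008932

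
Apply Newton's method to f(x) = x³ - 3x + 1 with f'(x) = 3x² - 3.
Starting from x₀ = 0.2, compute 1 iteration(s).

f(x) = x³ - 3x + 1
f'(x) = 3x² - 3
x₀ = 0.2

Newton-Raphson formula: x_{n+1} = x_n - f(x_n)/f'(x_n)

Iteration 1:
  f(0.200000) = 0.408000
  f'(0.200000) = -2.880000
  x_1 = 0.200000 - 0.408000/(-2.880000) = 0.341667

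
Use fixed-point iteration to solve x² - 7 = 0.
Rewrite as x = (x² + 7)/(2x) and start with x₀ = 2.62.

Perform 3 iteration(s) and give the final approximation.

Equation: x² - 7 = 0
Fixed-point form: x = (x² + 7)/(2x)
x₀ = 2.62

x_1 = g(2.620000) = 2.645878
x_2 = g(2.645878) = 2.645751
x_3 = g(2.645751) = 2.645751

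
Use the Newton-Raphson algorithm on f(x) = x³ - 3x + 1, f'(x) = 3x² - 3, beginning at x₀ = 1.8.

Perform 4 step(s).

f(x) = x³ - 3x + 1
f'(x) = 3x² - 3
x₀ = 1.8

Newton-Raphson formula: x_{n+1} = x_n - f(x_n)/f'(x_n)

Iteration 1:
  f(1.800000) = 1.432000
  f'(1.800000) = 6.720000
  x_1 = 1.800000 - 1.432000/6.720000 = 1.586905
Iteration 2:
  f(1.586905) = 0.235535
  f'(1.586905) = 4.554800
  x_2 = 1.586905 - 0.235535/4.554800 = 1.535193
Iteration 3:
  f(1.535193) = 0.012592
  f'(1.535193) = 4.070456
  x_3 = 1.535193 - 0.012592/4.070456 = 1.532100
Iteration 4:
  f(1.532100) = 0.000044
  f'(1.532100) = 4.041989
  x_4 = 1.532100 - 0.000044/4.041989 = 1.532089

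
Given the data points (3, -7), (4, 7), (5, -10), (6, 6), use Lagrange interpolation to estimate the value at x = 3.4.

Lagrange interpolation formula:
P(x) = Σ yᵢ × Lᵢ(x)
where Lᵢ(x) = Π_{j≠i} (x - xⱼ)/(xᵢ - xⱼ)

L_0(3.4) = (3.4 - 4)/(3 - 4) × (3.4 - 5)/(3 - 5) × (3.4 - 6)/(3 - 6) = 0.416000
L_1(3.4) = (3.4 - 3)/(4 - 3) × (3.4 - 5)/(4 - 5) × (3.4 - 6)/(4 - 6) = 0.832000
L_2(3.4) = (3.4 - 3)/(5 - 3) × (3.4 - 4)/(5 - 4) × (3.4 - 6)/(5 - 6) = -0.312000
L_3(3.4) = (3.4 - 3)/(6 - 3) × (3.4 - 4)/(6 - 4) × (3.4 - 5)/(6 - 5) = 0.064000

P(3.4) = (-7)×L_0(3.4) + 7×L_1(3.4) + (-10)×L_2(3.4) + 6×L_3(3.4)
P(3.4) = 6.416000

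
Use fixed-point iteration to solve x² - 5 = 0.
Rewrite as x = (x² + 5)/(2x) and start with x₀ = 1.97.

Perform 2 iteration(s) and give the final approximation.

Equation: x² - 5 = 0
Fixed-point form: x = (x² + 5)/(2x)
x₀ = 1.97

x_1 = g(1.970000) = 2.254036
x_2 = g(2.254036) = 2.236140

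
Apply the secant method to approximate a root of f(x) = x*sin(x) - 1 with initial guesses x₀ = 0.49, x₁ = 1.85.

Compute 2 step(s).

f(x) = x*sin(x) - 1
x₀ = 0.49, x₁ = 1.85

Secant formula: x_{n+1} = x_n - f(x_n)(x_n - x_{n-1})/(f(x_n) - f(x_{n-1}))

Iteration 1:
  f(0.490000) = -0.769393
  f(1.850000) = 0.778359
  x_2 = 1.850000 - 0.778359×(1.850000 - 0.490000)/(0.778359 - (-0.769393))
       = 1.166061
Iteration 2:
  f(1.850000) = 0.778359
  f(1.166061) = 0.071851
  x_3 = 1.166061 - 0.071851×(1.166061 - 1.850000)/(0.071851 - 0.778359)
       = 1.096505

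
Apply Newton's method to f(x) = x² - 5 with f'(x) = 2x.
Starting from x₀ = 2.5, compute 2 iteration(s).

f(x) = x² - 5
f'(x) = 2x
x₀ = 2.5

Newton-Raphson formula: x_{n+1} = x_n - f(x_n)/f'(x_n)

Iteration 1:
  f(2.500000) = 1.250000
  f'(2.500000) = 5.000000
  x_1 = 2.500000 - 1.250000/5.000000 = 2.250000
Iteration 2:
  f(2.250000) = 0.062500
  f'(2.250000) = 4.500000
  x_2 = 2.250000 - 0.062500/4.500000 = 2.236111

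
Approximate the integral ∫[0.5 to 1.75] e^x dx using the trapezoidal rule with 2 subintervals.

f(x) = e^x
a = 0.5, b = 1.75, n = 2
h = (b - a)/n = 0.625000

Trapezoidal rule: (h/2)[f(x₀) + 2f(x₁) + 2f(x₂) + ... + f(xₙ)]

x_0 = 0.5000, f(x_0) = 1.648721, coefficient = 1
x_1 = 1.1250, f(x_1) = 3.080217, coefficient = 2
x_2 = 1.7500, f(x_2) = 5.754603, coefficient = 1

I ≈ (0.625000/2) × 13.563758 = 4.238674
Exact value: 4.105881
Error: 0.132793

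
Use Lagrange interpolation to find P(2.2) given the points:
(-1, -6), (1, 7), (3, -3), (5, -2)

Lagrange interpolation formula:
P(x) = Σ yᵢ × Lᵢ(x)
where Lᵢ(x) = Π_{j≠i} (x - xⱼ)/(xᵢ - xⱼ)

L_0(2.2) = (2.2 - 1)/(-1 - 1) × (2.2 - 3)/(-1 - 3) × (2.2 - 5)/(-1 - 5) = -0.056000
L_1(2.2) = (2.2 - (-1))/(1 - (-1)) × (2.2 - 3)/(1 - 3) × (2.2 - 5)/(1 - 5) = 0.448000
L_2(2.2) = (2.2 - (-1))/(3 - (-1)) × (2.2 - 1)/(3 - 1) × (2.2 - 5)/(3 - 5) = 0.672000
L_3(2.2) = (2.2 - (-1))/(5 - (-1)) × (2.2 - 1)/(5 - 1) × (2.2 - 3)/(5 - 3) = -0.064000

P(2.2) = (-6)×L_0(2.2) + 7×L_1(2.2) + (-3)×L_2(2.2) + (-2)×L_3(2.2)
P(2.2) = 1.584000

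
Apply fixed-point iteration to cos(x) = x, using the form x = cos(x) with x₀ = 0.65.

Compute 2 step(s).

Equation: cos(x) = x
Fixed-point form: x = cos(x)
x₀ = 0.65

x_1 = g(0.650000) = 0.796084
x_2 = g(0.796084) = 0.699511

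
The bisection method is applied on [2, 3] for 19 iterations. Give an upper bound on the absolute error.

Bisection error bound: |error| ≤ (b-a)/2^n
|error| ≤ (3 - 2)/2^19 = 1/2^19
|error| ≤ 0.0000019073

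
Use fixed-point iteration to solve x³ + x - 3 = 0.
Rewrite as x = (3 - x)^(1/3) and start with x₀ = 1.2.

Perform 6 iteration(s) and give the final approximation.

Equation: x³ + x - 3 = 0
Fixed-point form: x = (3 - x)^(1/3)
x₀ = 1.2

x_1 = g(1.200000) = 1.216440
x_2 = g(1.216440) = 1.212726
x_3 = g(1.212726) = 1.213567
x_4 = g(1.213567) = 1.213377
x_5 = g(1.213377) = 1.213420
x_6 = g(1.213420) = 1.213410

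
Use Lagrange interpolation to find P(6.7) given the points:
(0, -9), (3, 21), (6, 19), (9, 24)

Lagrange interpolation formula:
P(x) = Σ yᵢ × Lᵢ(x)
where Lᵢ(x) = Π_{j≠i} (x - xⱼ)/(xᵢ - xⱼ)

L_0(6.7) = (6.7 - 3)/(0 - 3) × (6.7 - 6)/(0 - 6) × (6.7 - 9)/(0 - 9) = 0.036772
L_1(6.7) = (6.7 - 0)/(3 - 0) × (6.7 - 6)/(3 - 6) × (6.7 - 9)/(3 - 9) = -0.199759
L_2(6.7) = (6.7 - 0)/(6 - 0) × (6.7 - 3)/(6 - 3) × (6.7 - 9)/(6 - 9) = 1.055870
L_3(6.7) = (6.7 - 0)/(9 - 0) × (6.7 - 3)/(9 - 3) × (6.7 - 6)/(9 - 6) = 0.107117

P(6.7) = (-9)×L_0(6.7) + 21×L_1(6.7) + 19×L_2(6.7) + 24×L_3(6.7)
P(6.7) = 18.106463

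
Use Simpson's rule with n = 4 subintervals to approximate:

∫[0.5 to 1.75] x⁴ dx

f(x) = x⁴
a = 0.5, b = 1.75, n = 4
h = (b - a)/n = 0.312500

Simpson's rule: (h/3)[f(x₀) + 4f(x₁) + 2f(x₂) + ... + f(xₙ)]

x_0 = 0.5000, f(x_0) = 0.062500, coefficient = 1
x_1 = 0.8125, f(x_1) = 0.435806, coefficient = 4
x_2 = 1.1250, f(x_2) = 1.601807, coefficient = 2
x_3 = 1.4375, f(x_3) = 4.270035, coefficient = 4
x_4 = 1.7500, f(x_4) = 9.378906, coefficient = 1

I ≈ (0.312500/3) × 31.468384 = 3.277957
Exact value: 3.276367
Error: 0.001589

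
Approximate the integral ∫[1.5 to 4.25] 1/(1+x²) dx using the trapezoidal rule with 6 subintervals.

f(x) = 1/(1+x²)
a = 1.5, b = 4.25, n = 6
h = (b - a)/n = 0.458333

Trapezoidal rule: (h/2)[f(x₀) + 2f(x₁) + 2f(x₂) + ... + f(xₙ)]

x_0 = 1.5000, f(x_0) = 0.307692, coefficient = 1
x_1 = 1.9583, f(x_1) = 0.206822, coefficient = 2
x_2 = 2.4167, f(x_2) = 0.146193, coefficient = 2
x_3 = 2.8750, f(x_3) = 0.107926, coefficient = 2
x_4 = 3.3333, f(x_4) = 0.082569, coefficient = 2
x_5 = 3.7917, f(x_5) = 0.065033, coefficient = 2
x_6 = 4.2500, f(x_6) = 0.052459, coefficient = 1

I ≈ (0.458333/2) × 1.577237 = 0.361450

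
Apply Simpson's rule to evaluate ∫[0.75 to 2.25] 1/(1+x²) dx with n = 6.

f(x) = 1/(1+x²)
a = 0.75, b = 2.25, n = 6
h = (b - a)/n = 0.250000

Simpson's rule: (h/3)[f(x₀) + 4f(x₁) + 2f(x₂) + ... + f(xₙ)]

x_0 = 0.7500, f(x_0) = 0.640000, coefficient = 1
x_1 = 1.0000, f(x_1) = 0.500000, coefficient = 4
x_2 = 1.2500, f(x_2) = 0.390244, coefficient = 2
x_3 = 1.5000, f(x_3) = 0.307692, coefficient = 4
x_4 = 1.7500, f(x_4) = 0.246154, coefficient = 2
x_5 = 2.0000, f(x_5) = 0.200000, coefficient = 4
x_6 = 2.2500, f(x_6) = 0.164948, coefficient = 1

I ≈ (0.250000/3) × 6.108513 = 0.509043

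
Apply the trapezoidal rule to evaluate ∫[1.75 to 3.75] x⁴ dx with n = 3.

f(x) = x⁴
a = 1.75, b = 3.75, n = 3
h = (b - a)/n = 0.666667

Trapezoidal rule: (h/2)[f(x₀) + 2f(x₁) + 2f(x₂) + ... + f(xₙ)]

x_0 = 1.7500, f(x_0) = 9.378906, coefficient = 1
x_1 = 2.4167, f(x_1) = 34.108845, coefficient = 2
x_2 = 3.0833, f(x_2) = 90.381993, coefficient = 2
x_3 = 3.7500, f(x_3) = 197.753906, coefficient = 1

I ≈ (0.666667/2) × 456.114487 = 152.038162
Exact value: 145.032813
Error: 7.005350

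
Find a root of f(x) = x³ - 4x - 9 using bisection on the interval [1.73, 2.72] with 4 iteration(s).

f(x) = x³ - 4x - 9
Initial interval: [1.73, 2.72]

Iteration 1:
  c_1 = (1.730000 + 2.720000)/2 = 2.225000
  f(c_1) = f(2.225000) = -6.884859
  f(a) × f(c) ≥ 0, new interval: [2.225000, 2.720000]
Iteration 2:
  c_2 = (2.225000 + 2.720000)/2 = 2.472500
  f(c_2) = f(2.472500) = -3.774974
  f(a) × f(c) ≥ 0, new interval: [2.472500, 2.720000]
Iteration 3:
  c_3 = (2.472500 + 2.720000)/2 = 2.596250
  f(c_3) = f(2.596250) = -1.884940
  f(a) × f(c) ≥ 0, new interval: [2.596250, 2.720000]
Iteration 4:
  c_4 = (2.596250 + 2.720000)/2 = 2.658125
  f(c_4) = f(2.658125) = -0.851176
  f(a) × f(c) ≥ 0, new interval: [2.658125, 2.720000]

After 4 iteration(s), the approximation is c_4 = 2.658125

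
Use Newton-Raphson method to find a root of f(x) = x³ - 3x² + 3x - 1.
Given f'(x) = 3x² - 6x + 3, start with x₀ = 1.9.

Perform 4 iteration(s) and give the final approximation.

f(x) = x³ - 3x² + 3x - 1
f'(x) = 3x² - 6x + 3
x₀ = 1.9

Newton-Raphson formula: x_{n+1} = x_n - f(x_n)/f'(x_n)

Iteration 1:
  f(1.900000) = 0.729000
  f'(1.900000) = 2.430000
  x_1 = 1.900000 - 0.729000/2.430000 = 1.600000
Iteration 2:
  f(1.600000) = 0.216000
  f'(1.600000) = 1.080000
  x_2 = 1.600000 - 0.216000/1.080000 = 1.400000
Iteration 3:
  f(1.400000) = 0.064000
  f'(1.400000) = 0.480000
  x_3 = 1.400000 - 0.064000/0.480000 = 1.266667
Iteration 4:
  f(1.266667) = 0.018963
  f'(1.266667) = 0.213333
  x_4 = 1.266667 - 0.018963/0.213333 = 1.177778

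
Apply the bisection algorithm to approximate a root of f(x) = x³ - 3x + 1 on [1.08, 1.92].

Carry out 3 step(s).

f(x) = x³ - 3x + 1
Initial interval: [1.08, 1.92]

Iteration 1:
  c_1 = (1.080000 + 1.920000)/2 = 1.500000
  f(c_1) = f(1.500000) = -0.125000
  f(a) × f(c) ≥ 0, new interval: [1.500000, 1.920000]
Iteration 2:
  c_2 = (1.500000 + 1.920000)/2 = 1.710000
  f(c_2) = f(1.710000) = 0.870211
  f(a) × f(c) < 0, new interval: [1.500000, 1.710000]
Iteration 3:
  c_3 = (1.500000 + 1.710000)/2 = 1.605000
  f(c_3) = f(1.605000) = 0.319520
  f(a) × f(c) < 0, new interval: [1.500000, 1.605000]

After 3 iteration(s), the approximation is c_3 = 1.605000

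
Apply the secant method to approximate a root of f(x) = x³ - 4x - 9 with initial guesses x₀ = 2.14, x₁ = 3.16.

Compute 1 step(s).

f(x) = x³ - 4x - 9
x₀ = 2.14, x₁ = 3.16

Secant formula: x_{n+1} = x_n - f(x_n)(x_n - x_{n-1})/(f(x_n) - f(x_{n-1}))

Iteration 1:
  f(2.140000) = -7.759656
  f(3.160000) = 9.914496
  x_2 = 3.160000 - 9.914496×(3.160000 - 2.140000)/(9.914496 - (-7.759656))
       = 2.587821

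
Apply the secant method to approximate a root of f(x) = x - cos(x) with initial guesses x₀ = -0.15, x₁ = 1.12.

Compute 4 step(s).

f(x) = x - cos(x)
x₀ = -0.15, x₁ = 1.12

Secant formula: x_{n+1} = x_n - f(x_n)(x_n - x_{n-1})/(f(x_n) - f(x_{n-1}))

Iteration 1:
  f(-0.150000) = -1.138771
  f(1.120000) = 0.684318
  x_2 = 1.120000 - 0.684318×(1.120000 - (-0.150000))/(0.684318 - (-1.138771))
       = 0.643291
Iteration 2:
  f(1.120000) = 0.684318
  f(0.643291) = -0.156836
  x_3 = 0.643291 - (-0.156836)×(0.643291 - 1.120000)/(-0.156836 - 0.684318)
       = 0.732175
Iteration 3:
  f(0.643291) = -0.156836
  f(0.732175) = -0.011548
  x_4 = 0.732175 - (-0.011548)×(0.732175 - 0.643291)/(-0.011548 - (-0.156836))
       = 0.739239
Iteration 4:
  f(0.732175) = -0.011548
  f(0.739239) = 0.000258
  x_5 = 0.739239 - 0.000258×(0.739239 - 0.732175)/(0.000258 - (-0.011548))
       = 0.739085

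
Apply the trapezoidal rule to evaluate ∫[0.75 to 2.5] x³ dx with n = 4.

f(x) = x³
a = 0.75, b = 2.5, n = 4
h = (b - a)/n = 0.437500

Trapezoidal rule: (h/2)[f(x₀) + 2f(x₁) + 2f(x₂) + ... + f(xₙ)]

x_0 = 0.7500, f(x_0) = 0.421875, coefficient = 1
x_1 = 1.1875, f(x_1) = 1.674561, coefficient = 2
x_2 = 1.6250, f(x_2) = 4.291016, coefficient = 2
x_3 = 2.0625, f(x_3) = 8.773682, coefficient = 2
x_4 = 2.5000, f(x_4) = 15.625000, coefficient = 1

I ≈ (0.437500/2) × 45.525391 = 9.958679
Exact value: 9.686523
Error: 0.272156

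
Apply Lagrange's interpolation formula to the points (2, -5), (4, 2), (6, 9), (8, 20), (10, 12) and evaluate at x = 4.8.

Lagrange interpolation formula:
P(x) = Σ yᵢ × Lᵢ(x)
where Lᵢ(x) = Π_{j≠i} (x - xⱼ)/(xᵢ - xⱼ)

L_0(4.8) = (4.8 - 4)/(2 - 4) × (4.8 - 6)/(2 - 6) × (4.8 - 8)/(2 - 8) × (4.8 - 10)/(2 - 10) = -0.041600
L_1(4.8) = (4.8 - 2)/(4 - 2) × (4.8 - 6)/(4 - 6) × (4.8 - 8)/(4 - 8) × (4.8 - 10)/(4 - 10) = 0.582400
L_2(4.8) = (4.8 - 2)/(6 - 2) × (4.8 - 4)/(6 - 4) × (4.8 - 8)/(6 - 8) × (4.8 - 10)/(6 - 10) = 0.582400
L_3(4.8) = (4.8 - 2)/(8 - 2) × (4.8 - 4)/(8 - 4) × (4.8 - 6)/(8 - 6) × (4.8 - 10)/(8 - 10) = -0.145600
L_4(4.8) = (4.8 - 2)/(10 - 2) × (4.8 - 4)/(10 - 4) × (4.8 - 6)/(10 - 6) × (4.8 - 8)/(10 - 8) = 0.022400

P(4.8) = (-5)×L_0(4.8) + 2×L_1(4.8) + 9×L_2(4.8) + 20×L_3(4.8) + 12×L_4(4.8)
P(4.8) = 3.971200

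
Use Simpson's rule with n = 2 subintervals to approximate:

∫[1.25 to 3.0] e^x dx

f(x) = e^x
a = 1.25, b = 3.0, n = 2
h = (b - a)/n = 0.875000

Simpson's rule: (h/3)[f(x₀) + 4f(x₁) + 2f(x₂) + ... + f(xₙ)]

x_0 = 1.2500, f(x_0) = 3.490343, coefficient = 1
x_1 = 2.1250, f(x_1) = 8.372897, coefficient = 4
x_2 = 3.0000, f(x_2) = 20.085537, coefficient = 1

I ≈ (0.875000/3) × 57.067470 = 16.644679
Exact value: 16.595194
Error: 0.049485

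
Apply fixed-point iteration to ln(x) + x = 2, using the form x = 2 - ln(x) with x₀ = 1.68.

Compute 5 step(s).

Equation: ln(x) + x = 2
Fixed-point form: x = 2 - ln(x)
x₀ = 1.68

x_1 = g(1.680000) = 1.481206
x_2 = g(1.481206) = 1.607143
x_3 = g(1.607143) = 1.525542
x_4 = g(1.525542) = 1.577650
x_5 = g(1.577650) = 1.544063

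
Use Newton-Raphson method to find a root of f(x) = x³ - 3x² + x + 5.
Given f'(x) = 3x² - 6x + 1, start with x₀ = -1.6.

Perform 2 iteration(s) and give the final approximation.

f(x) = x³ - 3x² + x + 5
f'(x) = 3x² - 6x + 1
x₀ = -1.6

Newton-Raphson formula: x_{n+1} = x_n - f(x_n)/f'(x_n)

Iteration 1:
  f(-1.600000) = -8.376000
  f'(-1.600000) = 18.280000
  x_1 = -1.600000 - (-8.376000)/18.280000 = -1.141794
Iteration 2:
  f(-1.141794) = -1.541428
  f'(-1.141794) = 11.761849
  x_2 = -1.141794 - (-1.541428)/11.761849 = -1.010741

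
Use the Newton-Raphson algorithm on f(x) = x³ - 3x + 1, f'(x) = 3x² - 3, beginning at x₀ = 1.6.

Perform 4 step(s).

f(x) = x³ - 3x + 1
f'(x) = 3x² - 3
x₀ = 1.6

Newton-Raphson formula: x_{n+1} = x_n - f(x_n)/f'(x_n)

Iteration 1:
  f(1.600000) = 0.296000
  f'(1.600000) = 4.680000
  x_1 = 1.600000 - 0.296000/4.680000 = 1.536752
Iteration 2:
  f(1.536752) = 0.018948
  f'(1.536752) = 4.084821
  x_2 = 1.536752 - 0.018948/4.084821 = 1.532113
Iteration 3:
  f(1.532113) = 0.000099
  f'(1.532113) = 4.042114
  x_3 = 1.532113 - 0.000099/4.042114 = 1.532089
Iteration 4:
  f(1.532089) = 0.000000
  f'(1.532089) = 4.041889
  x_4 = 1.532089 - 0.000000/4.041889 = 1.532089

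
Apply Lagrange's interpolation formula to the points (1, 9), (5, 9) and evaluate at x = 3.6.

Lagrange interpolation formula:
P(x) = Σ yᵢ × Lᵢ(x)
where Lᵢ(x) = Π_{j≠i} (x - xⱼ)/(xᵢ - xⱼ)

L_0(3.6) = (3.6 - 5)/(1 - 5) = 0.350000
L_1(3.6) = (3.6 - 1)/(5 - 1) = 0.650000

P(3.6) = 9×L_0(3.6) + 9×L_1(3.6)
P(3.6) = 9.000000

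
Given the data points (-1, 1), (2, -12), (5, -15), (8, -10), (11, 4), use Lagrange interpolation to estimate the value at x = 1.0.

Lagrange interpolation formula:
P(x) = Σ yᵢ × Lᵢ(x)
where Lᵢ(x) = Π_{j≠i} (x - xⱼ)/(xᵢ - xⱼ)

L_0(1.0) = (1.0 - 2)/(-1 - 2) × (1.0 - 5)/(-1 - 5) × (1.0 - 8)/(-1 - 8) × (1.0 - 11)/(-1 - 11) = 0.144033
L_1(1.0) = (1.0 - (-1))/(2 - (-1)) × (1.0 - 5)/(2 - 5) × (1.0 - 8)/(2 - 8) × (1.0 - 11)/(2 - 11) = 1.152263
L_2(1.0) = (1.0 - (-1))/(5 - (-1)) × (1.0 - 2)/(5 - 2) × (1.0 - 8)/(5 - 8) × (1.0 - 11)/(5 - 11) = -0.432099
L_3(1.0) = (1.0 - (-1))/(8 - (-1)) × (1.0 - 2)/(8 - 2) × (1.0 - 5)/(8 - 5) × (1.0 - 11)/(8 - 11) = 0.164609
L_4(1.0) = (1.0 - (-1))/(11 - (-1)) × (1.0 - 2)/(11 - 2) × (1.0 - 5)/(11 - 5) × (1.0 - 8)/(11 - 8) = -0.028807

P(1.0) = 1×L_0(1.0) + (-12)×L_1(1.0) + (-15)×L_2(1.0) + (-10)×L_3(1.0) + 4×L_4(1.0)
P(1.0) = -8.962963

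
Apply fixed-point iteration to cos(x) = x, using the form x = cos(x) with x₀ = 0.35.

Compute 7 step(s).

Equation: cos(x) = x
Fixed-point form: x = cos(x)
x₀ = 0.35

x_1 = g(0.350000) = 0.939373
x_2 = g(0.939373) = 0.590294
x_3 = g(0.590294) = 0.830777
x_4 = g(0.830777) = 0.674302
x_5 = g(0.674302) = 0.781143
x_6 = g(0.781143) = 0.710109
x_7 = g(0.710109) = 0.758291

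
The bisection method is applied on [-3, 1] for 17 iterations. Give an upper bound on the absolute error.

Bisection error bound: |error| ≤ (b-a)/2^n
|error| ≤ (1 - (-3))/2^17 = 4/2^17
|error| ≤ 0.0000305176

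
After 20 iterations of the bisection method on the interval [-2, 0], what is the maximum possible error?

Bisection error bound: |error| ≤ (b-a)/2^n
|error| ≤ (0 - (-2))/2^20 = 2/2^20
|error| ≤ 0.0000019073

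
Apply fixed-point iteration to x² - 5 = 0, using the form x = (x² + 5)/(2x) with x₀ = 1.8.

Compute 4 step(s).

Equation: x² - 5 = 0
Fixed-point form: x = (x² + 5)/(2x)
x₀ = 1.8

x_1 = g(1.800000) = 2.288889
x_2 = g(2.288889) = 2.236677
x_3 = g(2.236677) = 2.236068
x_4 = g(2.236068) = 2.236068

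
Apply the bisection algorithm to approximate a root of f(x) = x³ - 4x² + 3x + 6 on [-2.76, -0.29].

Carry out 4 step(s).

f(x) = x³ - 4x² + 3x + 6
Initial interval: [-2.76, -0.29]

Iteration 1:
  c_1 = (-2.760000 + (-0.290000))/2 = -1.525000
  f(c_1) = f(-1.525000) = -11.424078
  f(a) × f(c) ≥ 0, new interval: [-1.525000, -0.290000]
Iteration 2:
  c_2 = (-1.525000 + (-0.290000))/2 = -0.907500
  f(c_2) = f(-0.907500) = -0.764102
  f(a) × f(c) ≥ 0, new interval: [-0.907500, -0.290000]
Iteration 3:
  c_3 = (-0.907500 + (-0.290000))/2 = -0.598750
  f(c_3) = f(-0.598750) = 2.555091
  f(a) × f(c) < 0, new interval: [-0.907500, -0.598750]
Iteration 4:
  c_4 = (-0.907500 + (-0.598750))/2 = -0.753125
  f(c_4) = f(-0.753125) = 1.044665
  f(a) × f(c) < 0, new interval: [-0.907500, -0.753125]

After 4 iteration(s), the approximation is c_4 = -0.753125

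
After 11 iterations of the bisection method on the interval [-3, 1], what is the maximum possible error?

Bisection error bound: |error| ≤ (b-a)/2^n
|error| ≤ (1 - (-3))/2^11 = 4/2^11
|error| ≤ 0.0019531250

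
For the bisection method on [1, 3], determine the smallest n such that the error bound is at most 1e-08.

We need (b-a)/2^n ≤ 1e-08
(3 - 1)/2^n ≤ 1e-08
2/2^n ≤ 1e-08
2^n ≥ 200000000
n ≥ log₂(200000000) = 27.58
n ≥ 28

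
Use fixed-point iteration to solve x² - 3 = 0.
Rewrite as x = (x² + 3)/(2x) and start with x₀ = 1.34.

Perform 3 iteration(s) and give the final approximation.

Equation: x² - 3 = 0
Fixed-point form: x = (x² + 3)/(2x)
x₀ = 1.34

x_1 = g(1.340000) = 1.789403
x_2 = g(1.789403) = 1.732970
x_3 = g(1.732970) = 1.732051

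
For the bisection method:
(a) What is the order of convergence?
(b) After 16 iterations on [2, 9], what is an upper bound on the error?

(a) Bisection has linear (order 1) convergence; the error is halved each step.

(b) Error bound = (b-a)/2^n = (9 - 2)/2^{16}
    = 7/2^{16}

(a) 1 (linear); (b) error ≤ 1.07e-04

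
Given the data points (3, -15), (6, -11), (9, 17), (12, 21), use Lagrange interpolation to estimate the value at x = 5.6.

Lagrange interpolation formula:
P(x) = Σ yᵢ × Lᵢ(x)
where Lᵢ(x) = Π_{j≠i} (x - xⱼ)/(xᵢ - xⱼ)

L_0(5.6) = (5.6 - 6)/(3 - 6) × (5.6 - 9)/(3 - 9) × (5.6 - 12)/(3 - 12) = 0.053728
L_1(5.6) = (5.6 - 3)/(6 - 3) × (5.6 - 9)/(6 - 9) × (5.6 - 12)/(6 - 12) = 1.047704
L_2(5.6) = (5.6 - 3)/(9 - 3) × (5.6 - 6)/(9 - 6) × (5.6 - 12)/(9 - 12) = -0.123259
L_3(5.6) = (5.6 - 3)/(12 - 3) × (5.6 - 6)/(12 - 6) × (5.6 - 9)/(12 - 9) = 0.021827

P(5.6) = (-15)×L_0(5.6) + (-11)×L_1(5.6) + 17×L_2(5.6) + 21×L_3(5.6)
P(5.6) = -13.967704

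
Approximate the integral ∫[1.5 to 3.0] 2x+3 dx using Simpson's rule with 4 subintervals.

f(x) = 2x+3
a = 1.5, b = 3.0, n = 4
h = (b - a)/n = 0.375000

Simpson's rule: (h/3)[f(x₀) + 4f(x₁) + 2f(x₂) + ... + f(xₙ)]

x_0 = 1.5000, f(x_0) = 6.000000, coefficient = 1
x_1 = 1.8750, f(x_1) = 6.750000, coefficient = 4
x_2 = 2.2500, f(x_2) = 7.500000, coefficient = 2
x_3 = 2.6250, f(x_3) = 8.250000, coefficient = 4
x_4 = 3.0000, f(x_4) = 9.000000, coefficient = 1

I ≈ (0.375000/3) × 90.000000 = 11.250000
Exact value: 11.250000
Error: 0.000000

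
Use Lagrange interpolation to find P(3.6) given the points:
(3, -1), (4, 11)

Lagrange interpolation formula:
P(x) = Σ yᵢ × Lᵢ(x)
where Lᵢ(x) = Π_{j≠i} (x - xⱼ)/(xᵢ - xⱼ)

L_0(3.6) = (3.6 - 4)/(3 - 4) = 0.400000
L_1(3.6) = (3.6 - 3)/(4 - 3) = 0.600000

P(3.6) = (-1)×L_0(3.6) + 11×L_1(3.6)
P(3.6) = 6.200000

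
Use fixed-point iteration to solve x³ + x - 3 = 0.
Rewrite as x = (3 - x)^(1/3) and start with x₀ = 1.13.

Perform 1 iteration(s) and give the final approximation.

Equation: x³ + x - 3 = 0
Fixed-point form: x = (3 - x)^(1/3)
x₀ = 1.13

x_1 = g(1.130000) = 1.232009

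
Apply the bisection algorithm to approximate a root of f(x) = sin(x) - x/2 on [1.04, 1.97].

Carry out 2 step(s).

f(x) = sin(x) - x/2
Initial interval: [1.04, 1.97]

Iteration 1:
  c_1 = (1.040000 + 1.970000)/2 = 1.505000
  f(c_1) = f(1.505000) = 0.245336
  f(a) × f(c) ≥ 0, new interval: [1.505000, 1.970000]
Iteration 2:
  c_2 = (1.505000 + 1.970000)/2 = 1.737500
  f(c_2) = f(1.737500) = 0.117387
  f(a) × f(c) ≥ 0, new interval: [1.737500, 1.970000]

After 2 iteration(s), the approximation is c_2 = 1.737500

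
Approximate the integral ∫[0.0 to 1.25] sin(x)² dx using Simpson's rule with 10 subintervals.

f(x) = sin(x)²
a = 0.0, b = 1.25, n = 10
h = (b - a)/n = 0.125000

Simpson's rule: (h/3)[f(x₀) + 4f(x₁) + 2f(x₂) + ... + f(xₙ)]

x_0 = 0.0000, f(x_0) = 0.000000, coefficient = 1
x_1 = 0.1250, f(x_1) = 0.015544, coefficient = 4
x_2 = 0.2500, f(x_2) = 0.061209, coefficient = 2
x_3 = 0.3750, f(x_3) = 0.134156, coefficient = 4
x_4 = 0.5000, f(x_4) = 0.229849, coefficient = 2
x_5 = 0.6250, f(x_5) = 0.342339, coefficient = 4
x_6 = 0.7500, f(x_6) = 0.464631, coefficient = 2
x_7 = 0.8750, f(x_7) = 0.589123, coefficient = 4
x_8 = 1.0000, f(x_8) = 0.708073, coefficient = 2
x_9 = 1.1250, f(x_9) = 0.814087, coefficient = 4
x_10 = 1.2500, f(x_10) = 0.900572, coefficient = 1

I ≈ (0.125000/3) × 11.409089 = 0.475379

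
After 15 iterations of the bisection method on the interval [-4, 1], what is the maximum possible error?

Bisection error bound: |error| ≤ (b-a)/2^n
|error| ≤ (1 - (-4))/2^15 = 5/2^15
|error| ≤ 0.0001525879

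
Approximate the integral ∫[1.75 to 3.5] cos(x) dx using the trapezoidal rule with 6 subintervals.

f(x) = cos(x)
a = 1.75, b = 3.5, n = 6
h = (b - a)/n = 0.291667

Trapezoidal rule: (h/2)[f(x₀) + 2f(x₁) + 2f(x₂) + ... + f(xₙ)]

x_0 = 1.7500, f(x_0) = -0.178246, coefficient = 1
x_1 = 2.0417, f(x_1) = -0.453662, coefficient = 2
x_2 = 2.3333, f(x_2) = -0.690758, coefficient = 2
x_3 = 2.6250, f(x_3) = -0.869507, coefficient = 2
x_4 = 2.9167, f(x_4) = -0.974811, coefficient = 2
x_5 = 3.2083, f(x_5) = -0.997774, coefficient = 2
x_6 = 3.5000, f(x_6) = -0.936457, coefficient = 1

I ≈ (0.291667/2) × -9.087726 = -1.325293
Exact value: -1.334769
Error: 0.009476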